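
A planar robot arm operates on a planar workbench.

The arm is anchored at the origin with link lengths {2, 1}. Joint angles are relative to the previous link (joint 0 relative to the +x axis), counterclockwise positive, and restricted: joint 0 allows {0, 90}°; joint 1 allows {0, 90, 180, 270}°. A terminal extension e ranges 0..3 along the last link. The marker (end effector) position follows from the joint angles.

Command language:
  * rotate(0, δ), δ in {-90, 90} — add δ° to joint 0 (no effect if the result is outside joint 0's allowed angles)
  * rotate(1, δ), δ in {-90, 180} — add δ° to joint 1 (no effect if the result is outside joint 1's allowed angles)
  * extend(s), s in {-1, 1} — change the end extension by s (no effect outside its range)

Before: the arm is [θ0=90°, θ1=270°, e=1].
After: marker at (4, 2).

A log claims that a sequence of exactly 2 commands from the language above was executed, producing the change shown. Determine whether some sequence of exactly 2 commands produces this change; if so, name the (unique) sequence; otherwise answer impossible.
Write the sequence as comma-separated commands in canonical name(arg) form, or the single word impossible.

from: [θ0=90°, θ1=270°, e=1]
[1] after extend(1): [θ0=90°, θ1=270°, e=2]
[2] after extend(1): [θ0=90°, θ1=270°, e=3]
no other 2-command option fits: unique.

extend(1), extend(1)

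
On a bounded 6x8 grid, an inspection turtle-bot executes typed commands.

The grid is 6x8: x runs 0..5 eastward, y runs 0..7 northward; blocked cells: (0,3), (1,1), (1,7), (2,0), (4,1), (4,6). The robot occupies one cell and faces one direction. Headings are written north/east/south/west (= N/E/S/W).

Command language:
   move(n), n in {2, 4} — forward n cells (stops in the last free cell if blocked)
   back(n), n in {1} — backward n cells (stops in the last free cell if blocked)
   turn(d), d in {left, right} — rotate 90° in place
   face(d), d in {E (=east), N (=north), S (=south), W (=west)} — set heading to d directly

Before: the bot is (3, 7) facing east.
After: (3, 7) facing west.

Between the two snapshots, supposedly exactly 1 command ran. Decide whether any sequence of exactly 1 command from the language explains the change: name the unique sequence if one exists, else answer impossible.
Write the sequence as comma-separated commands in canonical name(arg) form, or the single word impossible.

key: (3,7) unchanged — the single command moves nothing
t0: (3, 7) facing east
[1] after face(W): (3, 7) facing west
no rival 1-sequence matches.

face(W)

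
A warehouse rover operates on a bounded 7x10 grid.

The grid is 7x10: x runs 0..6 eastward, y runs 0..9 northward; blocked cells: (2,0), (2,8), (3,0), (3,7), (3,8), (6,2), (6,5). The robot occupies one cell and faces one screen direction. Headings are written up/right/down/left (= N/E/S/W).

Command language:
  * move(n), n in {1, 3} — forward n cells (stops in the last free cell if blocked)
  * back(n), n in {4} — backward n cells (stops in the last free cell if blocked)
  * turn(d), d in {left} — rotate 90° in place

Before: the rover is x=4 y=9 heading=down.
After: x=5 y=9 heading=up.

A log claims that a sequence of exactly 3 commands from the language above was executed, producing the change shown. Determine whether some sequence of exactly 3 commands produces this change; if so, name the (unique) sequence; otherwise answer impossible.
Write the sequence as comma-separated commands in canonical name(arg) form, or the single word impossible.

key: position moved to (5,9) AND the heading swung to N — translation plus rotation needed
begin: x=4 y=9 heading=down
[1] after turn(left): x=4 y=9 heading=right
[2] after move(1): x=5 y=9 heading=right
[3] after turn(left): x=5 y=9 heading=up
all 64 alternatives checked — unique.

turn(left), move(1), turn(left)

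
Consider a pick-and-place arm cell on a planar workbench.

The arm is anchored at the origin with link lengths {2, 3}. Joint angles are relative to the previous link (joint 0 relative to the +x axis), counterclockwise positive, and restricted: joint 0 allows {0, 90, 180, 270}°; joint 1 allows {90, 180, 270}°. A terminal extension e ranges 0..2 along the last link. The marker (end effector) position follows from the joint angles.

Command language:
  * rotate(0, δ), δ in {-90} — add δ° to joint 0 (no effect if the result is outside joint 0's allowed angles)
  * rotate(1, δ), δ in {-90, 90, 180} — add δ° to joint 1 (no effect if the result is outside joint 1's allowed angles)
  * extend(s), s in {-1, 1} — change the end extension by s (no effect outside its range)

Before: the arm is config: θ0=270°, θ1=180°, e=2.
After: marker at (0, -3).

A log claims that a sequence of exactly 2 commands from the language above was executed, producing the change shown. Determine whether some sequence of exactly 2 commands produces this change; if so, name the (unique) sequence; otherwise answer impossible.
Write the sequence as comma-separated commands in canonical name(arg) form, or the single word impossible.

from: config: θ0=270°, θ1=180°, e=2
step 1 (rotate(0, -90)): config: θ0=180°, θ1=180°, e=2
step 2 (rotate(0, -90)): config: θ0=90°, θ1=180°, e=2
all 36 alternatives checked — unique.

rotate(0, -90), rotate(0, -90)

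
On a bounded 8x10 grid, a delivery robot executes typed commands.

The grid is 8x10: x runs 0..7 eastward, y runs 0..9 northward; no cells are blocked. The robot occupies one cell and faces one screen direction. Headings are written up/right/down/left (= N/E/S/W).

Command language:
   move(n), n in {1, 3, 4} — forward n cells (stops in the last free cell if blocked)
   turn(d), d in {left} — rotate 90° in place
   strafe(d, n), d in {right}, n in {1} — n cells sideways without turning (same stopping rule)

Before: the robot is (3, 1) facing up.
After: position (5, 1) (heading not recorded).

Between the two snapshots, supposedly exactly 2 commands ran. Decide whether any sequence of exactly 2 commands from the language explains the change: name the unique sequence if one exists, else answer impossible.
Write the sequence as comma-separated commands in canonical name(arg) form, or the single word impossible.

strafe(right, 1), strafe(right, 1)

begin: (3, 1) facing up
t=1 strafe(right, 1) ⇒ (4, 1) facing up
t=2 strafe(right, 1) ⇒ (5, 1) facing up
no rival 2-sequence matches.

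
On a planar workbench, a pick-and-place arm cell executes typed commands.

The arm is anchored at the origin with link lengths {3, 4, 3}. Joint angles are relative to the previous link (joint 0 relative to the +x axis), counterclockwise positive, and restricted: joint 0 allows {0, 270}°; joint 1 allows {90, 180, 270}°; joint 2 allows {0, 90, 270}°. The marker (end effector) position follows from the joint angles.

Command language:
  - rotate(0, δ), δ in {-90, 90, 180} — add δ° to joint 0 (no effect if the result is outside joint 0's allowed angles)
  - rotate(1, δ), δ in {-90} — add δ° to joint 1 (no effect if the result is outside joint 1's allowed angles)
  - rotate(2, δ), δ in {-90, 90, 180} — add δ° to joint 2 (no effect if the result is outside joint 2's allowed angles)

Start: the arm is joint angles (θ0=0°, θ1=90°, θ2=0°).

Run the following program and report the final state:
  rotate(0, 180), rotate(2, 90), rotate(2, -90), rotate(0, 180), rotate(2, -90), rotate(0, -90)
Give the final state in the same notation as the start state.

joint angles (θ0=270°, θ1=90°, θ2=270°)

begin: joint angles (θ0=0°, θ1=90°, θ2=0°)
1. rotate(0, 180) → joint angles (θ0=0°, θ1=90°, θ2=0°)
2. rotate(2, 90) → joint angles (θ0=0°, θ1=90°, θ2=90°)
3. rotate(2, -90) → joint angles (θ0=0°, θ1=90°, θ2=0°)
4. rotate(0, 180) → joint angles (θ0=0°, θ1=90°, θ2=0°)
5. rotate(2, -90) → joint angles (θ0=0°, θ1=90°, θ2=270°)
6. rotate(0, -90) → joint angles (θ0=270°, θ1=90°, θ2=270°)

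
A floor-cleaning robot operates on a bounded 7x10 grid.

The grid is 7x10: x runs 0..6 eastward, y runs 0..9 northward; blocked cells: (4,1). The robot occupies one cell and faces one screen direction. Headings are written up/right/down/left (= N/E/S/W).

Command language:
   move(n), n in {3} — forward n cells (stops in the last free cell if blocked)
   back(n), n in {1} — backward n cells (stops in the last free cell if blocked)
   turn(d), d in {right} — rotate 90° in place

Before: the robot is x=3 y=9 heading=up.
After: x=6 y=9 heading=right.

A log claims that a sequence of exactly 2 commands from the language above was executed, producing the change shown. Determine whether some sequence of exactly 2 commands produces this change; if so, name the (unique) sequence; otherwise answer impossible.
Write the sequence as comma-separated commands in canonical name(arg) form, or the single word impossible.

key: running move(3) before turn(right) would end elsewhere — order is forced
begin: x=3 y=9 heading=up
[1] after turn(right): x=3 y=9 heading=right
[2] after move(3): x=6 y=9 heading=right
all 9 alternatives checked — unique.

turn(right), move(3)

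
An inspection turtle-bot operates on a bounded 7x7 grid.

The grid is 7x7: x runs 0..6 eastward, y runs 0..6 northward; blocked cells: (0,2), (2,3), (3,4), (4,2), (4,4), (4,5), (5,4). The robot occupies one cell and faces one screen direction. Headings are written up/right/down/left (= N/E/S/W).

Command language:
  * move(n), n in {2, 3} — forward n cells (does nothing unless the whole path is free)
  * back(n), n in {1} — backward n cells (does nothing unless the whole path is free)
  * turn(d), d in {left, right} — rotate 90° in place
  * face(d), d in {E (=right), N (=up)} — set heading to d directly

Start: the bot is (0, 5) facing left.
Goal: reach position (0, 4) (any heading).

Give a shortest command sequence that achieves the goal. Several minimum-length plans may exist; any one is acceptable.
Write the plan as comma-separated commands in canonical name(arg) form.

turn(right), back(1)

t0: (0, 5) facing left
step 1 (turn(right)): (0, 5) facing up
step 2 (back(1)): (0, 4) facing up
nothing shorter than 2 reaches the goal.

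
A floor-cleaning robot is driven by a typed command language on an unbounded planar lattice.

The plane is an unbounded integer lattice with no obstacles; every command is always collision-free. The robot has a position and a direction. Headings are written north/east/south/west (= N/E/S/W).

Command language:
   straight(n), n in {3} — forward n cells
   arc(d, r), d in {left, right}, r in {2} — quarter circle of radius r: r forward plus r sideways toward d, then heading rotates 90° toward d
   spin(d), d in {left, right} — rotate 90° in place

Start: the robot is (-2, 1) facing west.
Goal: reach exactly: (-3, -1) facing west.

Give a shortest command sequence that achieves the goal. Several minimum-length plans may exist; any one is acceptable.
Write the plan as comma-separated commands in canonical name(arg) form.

arc(left, 2), arc(left, 2), arc(left, 2), spin(left), straight(3)

t0: (-2, 1) facing west
1. arc(left, 2) → (-4, -1) facing south
2. arc(left, 2) → (-2, -3) facing east
3. arc(left, 2) → (0, -1) facing north
4. spin(left) → (0, -1) facing west
5. straight(3) → (-3, -1) facing west
minimal: 5 command(s), checked below 5.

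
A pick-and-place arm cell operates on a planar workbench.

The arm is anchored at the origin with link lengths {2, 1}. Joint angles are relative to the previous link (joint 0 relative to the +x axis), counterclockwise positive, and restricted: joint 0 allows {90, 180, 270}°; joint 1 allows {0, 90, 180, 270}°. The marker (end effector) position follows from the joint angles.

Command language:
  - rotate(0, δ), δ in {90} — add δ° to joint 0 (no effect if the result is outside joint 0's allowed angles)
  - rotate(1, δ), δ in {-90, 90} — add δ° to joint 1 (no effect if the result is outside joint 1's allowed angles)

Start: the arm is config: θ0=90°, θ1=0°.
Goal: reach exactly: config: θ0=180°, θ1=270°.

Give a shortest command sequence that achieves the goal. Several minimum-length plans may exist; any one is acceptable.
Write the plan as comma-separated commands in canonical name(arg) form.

rotate(1, -90), rotate(0, 90)

initial: config: θ0=90°, θ1=0°
1. rotate(1, -90) → config: θ0=90°, θ1=270°
2. rotate(0, 90) → config: θ0=180°, θ1=270°
minimal: 2 command(s), checked below 2.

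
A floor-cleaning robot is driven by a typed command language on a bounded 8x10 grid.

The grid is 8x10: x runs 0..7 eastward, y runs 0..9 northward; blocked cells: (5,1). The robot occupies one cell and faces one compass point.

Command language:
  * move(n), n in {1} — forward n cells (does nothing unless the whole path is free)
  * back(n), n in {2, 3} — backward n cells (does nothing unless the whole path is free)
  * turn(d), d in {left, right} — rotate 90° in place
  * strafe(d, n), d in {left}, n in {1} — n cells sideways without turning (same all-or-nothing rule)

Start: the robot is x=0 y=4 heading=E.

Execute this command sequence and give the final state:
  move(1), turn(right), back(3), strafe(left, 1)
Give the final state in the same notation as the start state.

initial: x=0 y=4 heading=E
1. move(1) → x=1 y=4 heading=E
2. turn(right) → x=1 y=4 heading=S
3. back(3) → x=1 y=7 heading=S
4. strafe(left, 1) → x=2 y=7 heading=S

x=2 y=7 heading=S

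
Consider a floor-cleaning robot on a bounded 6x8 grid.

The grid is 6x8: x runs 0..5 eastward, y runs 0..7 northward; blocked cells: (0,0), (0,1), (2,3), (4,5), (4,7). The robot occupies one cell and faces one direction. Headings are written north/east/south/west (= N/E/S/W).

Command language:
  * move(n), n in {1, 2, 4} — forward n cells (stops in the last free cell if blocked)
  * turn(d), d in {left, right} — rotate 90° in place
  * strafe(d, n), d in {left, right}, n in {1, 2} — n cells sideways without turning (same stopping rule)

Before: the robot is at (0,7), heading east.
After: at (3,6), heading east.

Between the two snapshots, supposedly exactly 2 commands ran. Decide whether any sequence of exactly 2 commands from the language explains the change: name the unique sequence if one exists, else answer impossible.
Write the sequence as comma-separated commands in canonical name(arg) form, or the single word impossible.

key: running strafe(right, 1) before move(4) would end elsewhere — order is forced
t0: at (0,7), heading east
[1] after move(4): at (3,7), heading east
[2] after strafe(right, 1): at (3,6), heading east
uniquely the one of 81 2-step routes that fits.

move(4), strafe(right, 1)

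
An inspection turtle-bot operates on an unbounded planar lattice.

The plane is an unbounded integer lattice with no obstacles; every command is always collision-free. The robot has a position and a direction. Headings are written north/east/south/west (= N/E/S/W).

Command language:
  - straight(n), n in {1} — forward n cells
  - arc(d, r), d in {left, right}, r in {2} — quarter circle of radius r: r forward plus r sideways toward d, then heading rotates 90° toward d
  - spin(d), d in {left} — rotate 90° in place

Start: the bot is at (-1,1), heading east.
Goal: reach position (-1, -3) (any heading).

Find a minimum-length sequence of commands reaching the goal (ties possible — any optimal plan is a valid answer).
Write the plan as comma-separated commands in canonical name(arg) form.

start: at (-1,1), heading east
t=1 arc(right, 2) ⇒ at (1,-1), heading south
t=2 arc(right, 2) ⇒ at (-1,-3), heading west
minimal: 2 command(s), checked below 2.

arc(right, 2), arc(right, 2)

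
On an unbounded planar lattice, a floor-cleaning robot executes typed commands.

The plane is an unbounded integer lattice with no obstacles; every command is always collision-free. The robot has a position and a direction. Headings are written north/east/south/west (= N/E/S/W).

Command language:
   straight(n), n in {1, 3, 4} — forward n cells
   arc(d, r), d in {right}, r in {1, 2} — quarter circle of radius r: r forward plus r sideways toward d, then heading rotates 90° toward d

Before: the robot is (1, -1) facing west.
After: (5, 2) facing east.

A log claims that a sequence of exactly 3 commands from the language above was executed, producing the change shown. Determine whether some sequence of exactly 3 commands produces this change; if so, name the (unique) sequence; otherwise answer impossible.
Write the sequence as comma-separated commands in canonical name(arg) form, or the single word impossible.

key: order matters: swapping arc(right, 1) and straight(3) lands elsewhere
begin: (1, -1) facing west
1. arc(right, 1) → (0, 0) facing north
2. arc(right, 2) → (2, 2) facing east
3. straight(3) → (5, 2) facing east
no rival 3-sequence matches.

arc(right, 1), arc(right, 2), straight(3)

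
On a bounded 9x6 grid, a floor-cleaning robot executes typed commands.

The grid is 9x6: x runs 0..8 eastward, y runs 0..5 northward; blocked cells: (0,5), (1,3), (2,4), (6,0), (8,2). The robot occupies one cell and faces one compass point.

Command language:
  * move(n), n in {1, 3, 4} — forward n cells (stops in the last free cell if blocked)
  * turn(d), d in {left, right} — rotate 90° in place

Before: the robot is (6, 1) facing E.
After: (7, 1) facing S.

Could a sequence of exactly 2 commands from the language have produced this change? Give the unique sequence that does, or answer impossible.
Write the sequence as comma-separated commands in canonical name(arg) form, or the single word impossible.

key: order matters: swapping move(1) and turn(right) lands elsewhere
from: (6, 1) facing E
1. move(1) → (7, 1) facing E
2. turn(right) → (7, 1) facing S
uniquely the one of 25 2-step routes that fits.

move(1), turn(right)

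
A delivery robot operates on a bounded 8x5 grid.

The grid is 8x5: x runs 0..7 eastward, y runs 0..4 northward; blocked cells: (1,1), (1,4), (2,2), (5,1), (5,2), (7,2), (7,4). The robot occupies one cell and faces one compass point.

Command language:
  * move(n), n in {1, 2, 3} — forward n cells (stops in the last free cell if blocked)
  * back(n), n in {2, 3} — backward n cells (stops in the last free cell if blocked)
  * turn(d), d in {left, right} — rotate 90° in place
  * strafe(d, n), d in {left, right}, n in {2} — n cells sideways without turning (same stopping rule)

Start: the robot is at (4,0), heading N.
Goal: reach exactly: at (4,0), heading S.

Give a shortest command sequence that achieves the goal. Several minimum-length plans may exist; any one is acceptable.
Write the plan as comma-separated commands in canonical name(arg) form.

turn(left), turn(left)

t0: at (4,0), heading N
step 1 (turn(left)): at (4,0), heading W
step 2 (turn(left)): at (4,0), heading S
nothing shorter than 2 reaches the goal.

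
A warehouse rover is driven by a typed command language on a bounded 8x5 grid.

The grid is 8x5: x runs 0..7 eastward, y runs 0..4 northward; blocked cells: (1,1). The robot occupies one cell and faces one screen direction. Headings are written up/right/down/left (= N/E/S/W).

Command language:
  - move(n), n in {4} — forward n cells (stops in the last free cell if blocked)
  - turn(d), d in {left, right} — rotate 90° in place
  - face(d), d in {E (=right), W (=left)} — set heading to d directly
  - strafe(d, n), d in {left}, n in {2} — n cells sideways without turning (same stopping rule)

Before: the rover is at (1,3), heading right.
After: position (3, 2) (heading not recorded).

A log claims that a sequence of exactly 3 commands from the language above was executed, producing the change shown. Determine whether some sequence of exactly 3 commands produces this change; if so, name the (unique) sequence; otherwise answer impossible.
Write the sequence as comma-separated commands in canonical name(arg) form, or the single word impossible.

turn(right), move(4), strafe(left, 2)

key: move(4) is stopped early by the blocked cell at (1,1)
t0: at (1,3), heading right
1. turn(right) → at (1,3), heading down
2. move(4) → at (1,2), heading down
3. strafe(left, 2) → at (3,2), heading down
uniquely the one of 216 3-step routes that fits.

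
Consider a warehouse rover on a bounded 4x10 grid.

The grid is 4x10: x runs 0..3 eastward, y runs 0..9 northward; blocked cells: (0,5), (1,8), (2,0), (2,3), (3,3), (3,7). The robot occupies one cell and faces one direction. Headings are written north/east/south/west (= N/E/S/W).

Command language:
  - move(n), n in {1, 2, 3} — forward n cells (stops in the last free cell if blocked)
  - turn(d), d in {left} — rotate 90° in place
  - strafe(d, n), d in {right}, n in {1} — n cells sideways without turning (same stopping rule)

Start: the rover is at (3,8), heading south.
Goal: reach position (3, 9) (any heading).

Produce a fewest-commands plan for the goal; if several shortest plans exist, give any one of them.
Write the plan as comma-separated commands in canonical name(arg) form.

turn(left), turn(left), move(2)

from: at (3,8), heading south
step 1 (turn(left)): at (3,8), heading east
step 2 (turn(left)): at (3,8), heading north
step 3 (move(2)): at (3,9), heading north
shorter routes all fall short; 3 is best.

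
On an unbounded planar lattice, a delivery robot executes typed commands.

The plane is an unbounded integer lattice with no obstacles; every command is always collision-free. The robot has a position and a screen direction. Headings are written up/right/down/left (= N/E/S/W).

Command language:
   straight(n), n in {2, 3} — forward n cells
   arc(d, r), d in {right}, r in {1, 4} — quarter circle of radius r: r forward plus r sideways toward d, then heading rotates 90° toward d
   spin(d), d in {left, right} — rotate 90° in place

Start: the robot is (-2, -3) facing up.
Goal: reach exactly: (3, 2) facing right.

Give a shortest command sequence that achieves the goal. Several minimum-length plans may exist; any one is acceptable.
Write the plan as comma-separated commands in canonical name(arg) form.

t0: (-2, -3) facing up
t=1 arc(right, 4) ⇒ (2, 1) facing right
t=2 spin(left) ⇒ (2, 1) facing up
t=3 arc(right, 1) ⇒ (3, 2) facing right
no 2-step plan works, so 3 is optimal.

arc(right, 4), spin(left), arc(right, 1)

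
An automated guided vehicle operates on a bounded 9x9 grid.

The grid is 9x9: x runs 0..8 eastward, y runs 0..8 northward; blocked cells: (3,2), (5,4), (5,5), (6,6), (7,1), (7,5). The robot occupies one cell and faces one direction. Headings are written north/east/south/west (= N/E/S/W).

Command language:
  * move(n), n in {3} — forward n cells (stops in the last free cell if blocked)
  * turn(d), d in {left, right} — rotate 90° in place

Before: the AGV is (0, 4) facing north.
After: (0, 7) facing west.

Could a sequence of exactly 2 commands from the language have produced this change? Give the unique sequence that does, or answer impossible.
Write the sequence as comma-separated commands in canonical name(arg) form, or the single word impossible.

move(3), turn(left)

key: order matters: swapping move(3) and turn(left) lands elsewhere
begin: (0, 4) facing north
[1] after move(3): (0, 7) facing north
[2] after turn(left): (0, 7) facing west
uniquely the one of 9 2-step routes that fits.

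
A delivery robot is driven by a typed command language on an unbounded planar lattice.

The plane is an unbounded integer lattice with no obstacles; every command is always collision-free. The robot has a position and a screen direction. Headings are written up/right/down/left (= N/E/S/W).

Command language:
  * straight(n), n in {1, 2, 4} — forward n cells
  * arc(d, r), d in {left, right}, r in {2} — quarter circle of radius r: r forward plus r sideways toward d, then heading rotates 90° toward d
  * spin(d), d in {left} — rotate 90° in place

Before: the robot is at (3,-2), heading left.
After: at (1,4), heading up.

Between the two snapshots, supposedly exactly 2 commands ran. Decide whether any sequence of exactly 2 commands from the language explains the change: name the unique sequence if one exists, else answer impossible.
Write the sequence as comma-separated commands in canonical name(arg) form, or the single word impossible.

arc(right, 2), straight(4)

key: position moved to (1,4) AND the heading swung to N — translation plus rotation needed
start: at (3,-2), heading left
step 1 (arc(right, 2)): at (1,0), heading up
step 2 (straight(4)): at (1,4), heading up
no other 2-command option fits: unique.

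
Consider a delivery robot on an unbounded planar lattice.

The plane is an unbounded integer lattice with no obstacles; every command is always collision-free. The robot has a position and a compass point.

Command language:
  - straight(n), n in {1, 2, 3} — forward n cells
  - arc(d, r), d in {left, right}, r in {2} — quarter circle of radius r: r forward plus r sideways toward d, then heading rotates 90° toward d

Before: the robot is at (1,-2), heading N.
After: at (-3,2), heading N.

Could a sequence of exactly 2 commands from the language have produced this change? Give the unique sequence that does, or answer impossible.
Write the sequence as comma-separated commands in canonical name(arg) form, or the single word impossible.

arc(left, 2), arc(right, 2)

key: still facing N at the end — net rotation zero over 2 steps
from: at (1,-2), heading N
1. arc(left, 2) → at (-1,0), heading W
2. arc(right, 2) → at (-3,2), heading N
no rival 2-sequence matches.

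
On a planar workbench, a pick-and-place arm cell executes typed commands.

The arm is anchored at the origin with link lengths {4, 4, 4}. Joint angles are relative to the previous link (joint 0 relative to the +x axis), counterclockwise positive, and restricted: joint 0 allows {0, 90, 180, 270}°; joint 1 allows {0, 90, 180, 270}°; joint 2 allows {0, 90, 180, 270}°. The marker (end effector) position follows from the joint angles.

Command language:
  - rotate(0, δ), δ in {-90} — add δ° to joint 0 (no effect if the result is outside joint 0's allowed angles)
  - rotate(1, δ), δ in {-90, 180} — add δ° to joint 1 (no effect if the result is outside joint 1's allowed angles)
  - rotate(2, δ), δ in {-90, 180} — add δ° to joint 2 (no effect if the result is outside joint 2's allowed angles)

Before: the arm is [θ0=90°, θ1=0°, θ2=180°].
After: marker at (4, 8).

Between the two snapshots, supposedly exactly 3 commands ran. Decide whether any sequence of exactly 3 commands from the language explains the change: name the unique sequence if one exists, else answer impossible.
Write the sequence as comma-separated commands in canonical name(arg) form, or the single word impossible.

rotate(2, -90), rotate(2, -90), rotate(2, -90)

begin: [θ0=90°, θ1=0°, θ2=180°]
[1] after rotate(2, -90): [θ0=90°, θ1=0°, θ2=90°]
[2] after rotate(2, -90): [θ0=90°, θ1=0°, θ2=0°]
[3] after rotate(2, -90): [θ0=90°, θ1=0°, θ2=270°]
all 125 alternatives checked — unique.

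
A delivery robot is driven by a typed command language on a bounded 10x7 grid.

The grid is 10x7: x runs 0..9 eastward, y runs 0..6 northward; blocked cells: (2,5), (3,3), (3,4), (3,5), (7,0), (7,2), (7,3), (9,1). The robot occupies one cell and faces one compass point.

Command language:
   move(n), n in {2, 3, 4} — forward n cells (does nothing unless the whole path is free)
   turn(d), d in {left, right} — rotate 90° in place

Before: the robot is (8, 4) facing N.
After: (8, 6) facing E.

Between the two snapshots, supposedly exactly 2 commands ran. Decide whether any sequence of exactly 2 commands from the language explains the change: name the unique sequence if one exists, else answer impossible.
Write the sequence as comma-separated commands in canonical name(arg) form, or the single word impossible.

move(2), turn(right)

key: order matters: swapping move(2) and turn(right) lands elsewhere
begin: (8, 4) facing N
1. move(2) → (8, 6) facing N
2. turn(right) → (8, 6) facing E
no rival 2-sequence matches.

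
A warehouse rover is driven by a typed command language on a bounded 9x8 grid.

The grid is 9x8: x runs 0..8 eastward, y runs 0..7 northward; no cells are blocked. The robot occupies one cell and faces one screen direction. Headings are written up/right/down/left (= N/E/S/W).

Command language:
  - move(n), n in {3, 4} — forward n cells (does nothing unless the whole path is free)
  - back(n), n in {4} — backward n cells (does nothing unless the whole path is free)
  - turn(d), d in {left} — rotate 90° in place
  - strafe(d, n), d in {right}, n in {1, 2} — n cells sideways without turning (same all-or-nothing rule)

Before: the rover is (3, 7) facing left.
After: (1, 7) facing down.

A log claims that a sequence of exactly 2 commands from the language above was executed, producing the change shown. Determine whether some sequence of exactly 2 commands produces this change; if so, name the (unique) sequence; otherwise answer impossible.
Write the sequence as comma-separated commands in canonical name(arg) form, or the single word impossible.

turn(left), strafe(right, 2)

key: cell and facing (now S) both changed — the 2 commands mix motion and turning
from: (3, 7) facing left
[1] after turn(left): (3, 7) facing down
[2] after strafe(right, 2): (1, 7) facing down
uniquely the one of 36 2-step routes that fits.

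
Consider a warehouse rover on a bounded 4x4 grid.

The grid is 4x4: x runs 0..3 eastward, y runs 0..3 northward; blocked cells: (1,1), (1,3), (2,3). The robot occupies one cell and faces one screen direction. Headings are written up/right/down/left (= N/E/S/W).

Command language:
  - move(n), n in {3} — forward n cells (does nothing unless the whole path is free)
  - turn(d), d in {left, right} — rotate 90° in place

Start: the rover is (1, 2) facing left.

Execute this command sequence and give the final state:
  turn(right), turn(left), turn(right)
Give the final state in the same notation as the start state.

(1, 2) facing up

begin: (1, 2) facing left
t=1 turn(right) ⇒ (1, 2) facing up
t=2 turn(left) ⇒ (1, 2) facing left
t=3 turn(right) ⇒ (1, 2) facing up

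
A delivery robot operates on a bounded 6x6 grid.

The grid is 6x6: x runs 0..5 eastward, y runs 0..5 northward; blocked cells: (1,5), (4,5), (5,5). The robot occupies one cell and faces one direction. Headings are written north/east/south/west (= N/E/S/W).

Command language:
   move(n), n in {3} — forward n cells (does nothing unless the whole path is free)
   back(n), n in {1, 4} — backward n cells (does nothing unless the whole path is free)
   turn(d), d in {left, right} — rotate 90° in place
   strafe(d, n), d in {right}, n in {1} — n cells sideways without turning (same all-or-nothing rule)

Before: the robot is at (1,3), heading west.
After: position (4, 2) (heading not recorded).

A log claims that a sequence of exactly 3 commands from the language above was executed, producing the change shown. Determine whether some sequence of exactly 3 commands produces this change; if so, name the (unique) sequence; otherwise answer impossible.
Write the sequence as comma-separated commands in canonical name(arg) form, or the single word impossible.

impossible

checked all 3-command options: none fits.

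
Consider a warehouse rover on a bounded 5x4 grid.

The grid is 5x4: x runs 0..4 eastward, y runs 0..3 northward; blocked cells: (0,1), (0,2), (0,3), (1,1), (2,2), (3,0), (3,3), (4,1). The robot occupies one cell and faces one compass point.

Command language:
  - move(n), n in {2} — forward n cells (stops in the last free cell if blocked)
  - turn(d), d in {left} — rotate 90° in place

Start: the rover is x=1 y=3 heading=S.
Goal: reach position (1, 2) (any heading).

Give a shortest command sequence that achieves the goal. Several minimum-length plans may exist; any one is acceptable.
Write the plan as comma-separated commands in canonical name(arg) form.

begin: x=1 y=3 heading=S
1. move(2) → x=1 y=2 heading=S
no 0-step plan works, so 1 is optimal.

move(2)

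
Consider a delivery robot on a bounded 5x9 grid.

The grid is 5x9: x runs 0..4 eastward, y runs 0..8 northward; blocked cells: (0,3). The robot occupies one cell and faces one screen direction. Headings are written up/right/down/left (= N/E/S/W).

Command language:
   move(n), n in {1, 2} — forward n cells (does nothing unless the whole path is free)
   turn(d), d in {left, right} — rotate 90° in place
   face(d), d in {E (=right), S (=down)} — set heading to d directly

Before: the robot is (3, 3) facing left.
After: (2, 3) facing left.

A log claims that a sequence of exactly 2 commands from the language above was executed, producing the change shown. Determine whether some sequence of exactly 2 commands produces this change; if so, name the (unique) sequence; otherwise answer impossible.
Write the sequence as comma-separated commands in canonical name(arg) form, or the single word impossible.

move(1), move(2)

key: move(2) would hit the blocked cell at (0,3), so it does nothing
initial: (3, 3) facing left
step 1 (move(1)): (2, 3) facing left
step 2 (move(2)): (2, 3) facing left
all 36 alternatives checked — unique.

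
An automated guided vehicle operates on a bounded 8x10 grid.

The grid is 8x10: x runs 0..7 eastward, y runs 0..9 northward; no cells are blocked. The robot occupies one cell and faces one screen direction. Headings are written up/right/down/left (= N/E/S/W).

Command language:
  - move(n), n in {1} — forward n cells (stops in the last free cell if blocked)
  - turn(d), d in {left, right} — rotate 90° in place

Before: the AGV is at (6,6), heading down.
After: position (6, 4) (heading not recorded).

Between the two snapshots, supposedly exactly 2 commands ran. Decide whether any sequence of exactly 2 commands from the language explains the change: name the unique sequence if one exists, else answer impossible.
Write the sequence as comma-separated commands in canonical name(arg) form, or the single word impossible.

from: at (6,6), heading down
[1] after move(1): at (6,5), heading down
[2] after move(1): at (6,4), heading down
no rival 2-sequence matches.

move(1), move(1)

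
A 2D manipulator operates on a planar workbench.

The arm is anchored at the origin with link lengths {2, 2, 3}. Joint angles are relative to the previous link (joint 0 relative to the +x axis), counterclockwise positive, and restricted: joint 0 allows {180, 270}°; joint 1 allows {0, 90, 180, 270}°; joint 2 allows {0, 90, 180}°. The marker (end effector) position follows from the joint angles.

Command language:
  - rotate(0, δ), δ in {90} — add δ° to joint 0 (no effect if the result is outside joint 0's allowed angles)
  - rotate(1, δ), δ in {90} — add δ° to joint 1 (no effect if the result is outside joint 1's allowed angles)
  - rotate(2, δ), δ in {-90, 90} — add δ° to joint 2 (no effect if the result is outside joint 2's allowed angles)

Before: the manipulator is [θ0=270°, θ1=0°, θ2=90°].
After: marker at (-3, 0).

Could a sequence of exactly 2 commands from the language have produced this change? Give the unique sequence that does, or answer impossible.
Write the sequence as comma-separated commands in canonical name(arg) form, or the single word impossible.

start: [θ0=270°, θ1=0°, θ2=90°]
t=1 rotate(1, 90) ⇒ [θ0=270°, θ1=90°, θ2=90°]
t=2 rotate(1, 90) ⇒ [θ0=270°, θ1=180°, θ2=90°]
uniquely the one of 16 2-step routes that fits.

rotate(1, 90), rotate(1, 90)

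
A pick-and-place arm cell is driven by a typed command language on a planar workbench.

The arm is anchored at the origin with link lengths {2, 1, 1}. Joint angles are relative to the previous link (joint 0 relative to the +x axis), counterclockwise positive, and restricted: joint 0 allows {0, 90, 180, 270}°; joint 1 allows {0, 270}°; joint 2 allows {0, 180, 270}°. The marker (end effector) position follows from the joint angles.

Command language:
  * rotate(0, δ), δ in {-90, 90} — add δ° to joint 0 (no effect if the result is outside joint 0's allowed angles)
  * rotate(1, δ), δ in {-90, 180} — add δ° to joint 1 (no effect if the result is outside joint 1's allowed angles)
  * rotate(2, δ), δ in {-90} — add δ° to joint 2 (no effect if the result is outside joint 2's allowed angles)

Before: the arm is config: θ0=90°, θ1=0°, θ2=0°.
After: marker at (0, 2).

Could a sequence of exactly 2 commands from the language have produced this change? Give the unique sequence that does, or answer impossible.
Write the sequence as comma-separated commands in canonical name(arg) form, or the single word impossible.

from: config: θ0=90°, θ1=0°, θ2=0°
step 1 (rotate(2, -90)): config: θ0=90°, θ1=0°, θ2=270°
step 2 (rotate(2, -90)): config: θ0=90°, θ1=0°, θ2=180°
all 25 alternatives checked — unique.

rotate(2, -90), rotate(2, -90)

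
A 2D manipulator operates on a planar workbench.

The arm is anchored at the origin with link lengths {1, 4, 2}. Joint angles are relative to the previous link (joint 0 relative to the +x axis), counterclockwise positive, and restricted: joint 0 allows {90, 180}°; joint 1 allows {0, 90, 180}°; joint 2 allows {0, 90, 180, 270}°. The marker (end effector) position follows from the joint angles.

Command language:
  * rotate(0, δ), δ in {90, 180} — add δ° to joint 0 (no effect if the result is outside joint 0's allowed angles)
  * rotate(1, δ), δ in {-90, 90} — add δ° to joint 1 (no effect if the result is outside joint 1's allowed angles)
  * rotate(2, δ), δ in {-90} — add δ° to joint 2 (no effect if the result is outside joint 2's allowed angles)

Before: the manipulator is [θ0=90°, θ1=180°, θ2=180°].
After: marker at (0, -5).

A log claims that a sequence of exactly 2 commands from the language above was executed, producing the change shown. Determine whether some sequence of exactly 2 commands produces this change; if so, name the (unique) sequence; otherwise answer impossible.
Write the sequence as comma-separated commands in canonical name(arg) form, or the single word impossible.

t0: [θ0=90°, θ1=180°, θ2=180°]
1. rotate(2, -90) → [θ0=90°, θ1=180°, θ2=90°]
2. rotate(2, -90) → [θ0=90°, θ1=180°, θ2=0°]
no rival 2-sequence matches.

rotate(2, -90), rotate(2, -90)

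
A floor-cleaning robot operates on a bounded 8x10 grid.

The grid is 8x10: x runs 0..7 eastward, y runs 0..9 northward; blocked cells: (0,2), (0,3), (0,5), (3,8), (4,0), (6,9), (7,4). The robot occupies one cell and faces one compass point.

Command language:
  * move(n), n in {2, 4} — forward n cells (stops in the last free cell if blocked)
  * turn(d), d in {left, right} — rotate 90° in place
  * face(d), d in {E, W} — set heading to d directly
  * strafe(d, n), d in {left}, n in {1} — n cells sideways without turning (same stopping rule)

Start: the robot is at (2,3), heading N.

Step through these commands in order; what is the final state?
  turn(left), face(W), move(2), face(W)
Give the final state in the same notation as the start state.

initial: at (2,3), heading N
step 1 (turn(left)): at (2,3), heading W
step 2 (face(W)): at (2,3), heading W
step 3 (move(2)): at (1,3), heading W
step 4 (face(W)): at (1,3), heading W

at (1,3), heading W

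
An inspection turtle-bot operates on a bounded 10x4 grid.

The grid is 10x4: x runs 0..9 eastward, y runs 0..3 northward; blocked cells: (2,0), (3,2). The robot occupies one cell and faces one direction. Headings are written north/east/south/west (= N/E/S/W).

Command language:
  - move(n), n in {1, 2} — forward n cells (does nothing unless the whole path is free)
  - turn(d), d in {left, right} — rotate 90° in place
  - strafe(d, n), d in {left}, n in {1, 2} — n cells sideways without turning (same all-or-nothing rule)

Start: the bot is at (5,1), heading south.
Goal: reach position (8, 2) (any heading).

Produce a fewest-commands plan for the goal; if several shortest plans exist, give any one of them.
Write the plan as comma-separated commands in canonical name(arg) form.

strafe(left, 2), turn(left), move(1), strafe(left, 1)

t0: at (5,1), heading south
[1] after strafe(left, 2): at (7,1), heading south
[2] after turn(left): at (7,1), heading east
[3] after move(1): at (8,1), heading east
[4] after strafe(left, 1): at (8,2), heading east
no 3-step plan works, so 4 is optimal.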